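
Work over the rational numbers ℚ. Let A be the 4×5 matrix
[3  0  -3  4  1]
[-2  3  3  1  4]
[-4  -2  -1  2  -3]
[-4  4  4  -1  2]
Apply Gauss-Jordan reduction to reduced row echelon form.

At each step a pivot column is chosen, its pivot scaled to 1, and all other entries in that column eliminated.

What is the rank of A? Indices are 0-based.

step 1: normalize row 0 (÷3) = (1, 0, -1, 4/3, 1/3)
  row 1: subtract -2×row0 = (0, 3, 1, 11/3, 14/3)
  row 2: subtract -4×row0 = (0, -2, -5, 22/3, -5/3)
  row 3: subtract -4×row0 = (0, 4, 0, 13/3, 10/3)
step 2: normalize row 1 (÷3) = (0, 1, 1/3, 11/9, 14/9)
  row 2: subtract -2×row1 = (0, 0, -13/3, 88/9, 13/9)
  row 3: subtract 4×row1 = (0, 0, -4/3, -5/9, -26/9)
step 3: normalize row 2 (÷-13/3) = (0, 0, 1, -88/39, -1/3)
  row 0: subtract -1×row2 = (1, 0, 0, -12/13, 0)
  row 1: subtract 1/3×row2 = (0, 1, 0, 77/39, 5/3)
  row 3: subtract -4/3×row2 = (0, 0, 0, -139/39, -10/3)
step 4: normalize row 3 (÷-139/39) = (0, 0, 0, 1, 130/139)
  row 0: subtract -12/13×row3 = (1, 0, 0, 0, 120/139)
  row 1: subtract 77/39×row3 = (0, 1, 0, 0, -25/139)
  row 2: subtract -88/39×row3 = (0, 0, 1, 0, 247/139)

rank = 4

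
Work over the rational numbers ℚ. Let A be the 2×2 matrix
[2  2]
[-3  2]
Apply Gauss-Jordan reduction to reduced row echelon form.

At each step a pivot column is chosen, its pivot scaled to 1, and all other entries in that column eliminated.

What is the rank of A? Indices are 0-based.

rank = 2

pivot(0,0)=2: scale R0 → (1, 1)
  clear (1,0): R1 −= (-3)R0 → (0, 5)
pivot(1,1)=5: scale R1 → (0, 1)
  clear (0,1): R0 −= (1)R1 → (1, 0)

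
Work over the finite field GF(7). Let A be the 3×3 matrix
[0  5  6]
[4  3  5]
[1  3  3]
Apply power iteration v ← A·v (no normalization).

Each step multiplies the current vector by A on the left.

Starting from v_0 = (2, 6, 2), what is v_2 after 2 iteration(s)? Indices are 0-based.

v_2 = (0, 0, 4)

v_0 = (2, 6, 2).
v_1 = A·v_0 = (0, 1, 5).
v_2 = A·v_1 = (0, 0, 4).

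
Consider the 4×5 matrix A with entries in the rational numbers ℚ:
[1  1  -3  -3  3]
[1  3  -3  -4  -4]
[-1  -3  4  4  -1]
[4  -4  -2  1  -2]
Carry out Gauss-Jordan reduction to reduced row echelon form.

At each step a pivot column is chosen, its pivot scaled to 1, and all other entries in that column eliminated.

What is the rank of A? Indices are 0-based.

rank = 4

pivot(0,0)=1: scale R0 → (1, 1, -3, -3, 3)
  clear (1,0): R1 −= (1)R0 → (0, 2, 0, -1, -7)
  clear (2,0): R2 −= (-1)R0 → (0, -2, 1, 1, 2)
  clear (3,0): R3 −= (4)R0 → (0, -8, 10, 13, -14)
pivot(1,1)=2: scale R1 → (0, 1, 0, -1/2, -7/2)
  clear (0,1): R0 −= (1)R1 → (1, 0, -3, -5/2, 13/2)
  clear (2,1): R2 −= (-2)R1 → (0, 0, 1, 0, -5)
  clear (3,1): R3 −= (-8)R1 → (0, 0, 10, 9, -42)
pivot(2,2)=1: scale R2 → (0, 0, 1, 0, -5)
  clear (0,2): R0 −= (-3)R2 → (1, 0, 0, -5/2, -17/2)
  clear (3,2): R3 −= (10)R2 → (0, 0, 0, 9, 8)
pivot(3,3)=9: scale R3 → (0, 0, 0, 1, 8/9)
  clear (0,3): R0 −= (-5/2)R3 → (1, 0, 0, 0, -113/18)
  clear (1,3): R1 −= (-1/2)R3 → (0, 1, 0, 0, -55/18)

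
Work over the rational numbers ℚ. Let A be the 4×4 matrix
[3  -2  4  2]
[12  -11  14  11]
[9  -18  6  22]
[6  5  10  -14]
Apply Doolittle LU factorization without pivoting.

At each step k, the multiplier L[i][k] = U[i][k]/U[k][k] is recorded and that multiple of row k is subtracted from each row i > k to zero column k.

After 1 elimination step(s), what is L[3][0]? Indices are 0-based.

L[3][0] = 2

[col 0] pivot 3
  R1 -= 4*R0 → (0, -3, -2, 3)  (L[1][0] := 4)
  R2 -= 3*R0 → (0, -12, -6, 16)  (L[2][0] := 3)
  R3 -= 2*R0 → (0, 9, 2, -18)  (L[3][0] := 2)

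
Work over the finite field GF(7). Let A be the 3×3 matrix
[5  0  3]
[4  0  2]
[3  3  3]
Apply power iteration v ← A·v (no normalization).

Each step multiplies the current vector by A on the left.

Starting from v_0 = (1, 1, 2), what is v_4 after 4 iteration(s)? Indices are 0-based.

v_0 = (1, 1, 2).
v_1 = A·v_0 = (4, 1, 5).
v_2 = A·v_1 = (0, 5, 2).
v_3 = A·v_2 = (6, 4, 0).
v_4 = A·v_3 = (2, 3, 2).

v_4 = (2, 3, 2)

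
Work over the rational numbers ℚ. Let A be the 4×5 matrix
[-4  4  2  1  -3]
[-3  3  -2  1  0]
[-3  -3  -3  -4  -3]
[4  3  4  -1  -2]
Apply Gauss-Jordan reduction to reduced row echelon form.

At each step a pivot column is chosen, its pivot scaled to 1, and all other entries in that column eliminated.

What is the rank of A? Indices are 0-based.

rank = 4

pivot(0,0)=-4: scale R0 → (1, -1, -1/2, -1/4, 3/4)
  clear (1,0): R1 −= (-3)R0 → (0, 0, -7/2, 1/4, 9/4)
  clear (2,0): R2 −= (-3)R0 → (0, -6, -9/2, -19/4, -3/4)
  clear (3,0): R3 −= (4)R0 → (0, 7, 6, 0, -5)
pivot(1,1): swap R1↔R2
pivot(1,1)=-6: scale R1 → (0, 1, 3/4, 19/24, 1/8)
  clear (0,1): R0 −= (-1)R1 → (1, 0, 1/4, 13/24, 7/8)
  clear (3,1): R3 −= (7)R1 → (0, 0, 3/4, -133/24, -47/8)
pivot(2,2)=-7/2: scale R2 → (0, 0, 1, -1/14, -9/14)
  clear (0,2): R0 −= (1/4)R2 → (1, 0, 0, 47/84, 29/28)
  clear (1,2): R1 −= (3/4)R2 → (0, 1, 0, 71/84, 17/28)
  clear (3,2): R3 −= (3/4)R2 → (0, 0, 0, -461/84, -151/28)
pivot(3,3)=-461/84: scale R3 → (0, 0, 0, 1, 453/461)
  clear (0,3): R0 −= (47/84)R3 → (1, 0, 0, 0, 224/461)
  clear (1,3): R1 −= (71/84)R3 → (0, 1, 0, 0, -103/461)
  clear (2,3): R2 −= (-1/14)R3 → (0, 0, 1, 0, -264/461)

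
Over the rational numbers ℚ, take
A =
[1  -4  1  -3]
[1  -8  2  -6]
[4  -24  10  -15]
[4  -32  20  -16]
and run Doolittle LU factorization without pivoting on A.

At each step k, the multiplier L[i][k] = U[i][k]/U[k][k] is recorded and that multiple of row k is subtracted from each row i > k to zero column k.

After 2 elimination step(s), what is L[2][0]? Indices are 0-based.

[col 0] pivot 1
  R1 -= 1*R0 → (0, -4, 1, -3)  (L[1][0] := 1)
  R2 -= 4*R0 → (0, -8, 6, -3)  (L[2][0] := 4)
  R3 -= 4*R0 → (0, -16, 16, -4)  (L[3][0] := 4)
[col 1] pivot -4
  R2 -= 2*R1 → (0, 0, 4, 3)  (L[2][1] := 2)
  R3 -= 4*R1 → (0, 0, 12, 8)  (L[3][1] := 4)

L[2][0] = 4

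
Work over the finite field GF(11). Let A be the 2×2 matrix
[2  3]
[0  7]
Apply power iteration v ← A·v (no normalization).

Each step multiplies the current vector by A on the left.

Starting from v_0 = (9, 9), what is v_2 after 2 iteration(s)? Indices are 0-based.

v_2 = (4, 1)

v_0 = (9, 9).
v_1 = A·v_0 = (1, 8).
v_2 = A·v_1 = (4, 1).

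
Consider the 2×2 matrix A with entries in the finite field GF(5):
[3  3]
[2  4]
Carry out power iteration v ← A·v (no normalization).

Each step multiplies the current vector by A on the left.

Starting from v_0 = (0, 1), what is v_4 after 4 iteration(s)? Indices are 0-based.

v_4 = (2, 3)

v_0 = (0, 1).
v_1 = A·v_0 = (3, 4).
v_2 = A·v_1 = (1, 2).
v_3 = A·v_2 = (4, 0).
v_4 = A·v_3 = (2, 3).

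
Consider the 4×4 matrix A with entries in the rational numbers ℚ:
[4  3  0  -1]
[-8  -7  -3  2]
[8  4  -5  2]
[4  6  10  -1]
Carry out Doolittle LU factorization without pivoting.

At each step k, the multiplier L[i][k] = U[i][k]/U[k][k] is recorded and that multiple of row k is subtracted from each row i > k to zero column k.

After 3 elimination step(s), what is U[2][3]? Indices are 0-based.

k=0: U[0][0]=4
  eliminate (1,0): mult=-2, new row 1: (0, -1, -3, 0); set L[1][0]=-2
  eliminate (2,0): mult=2, new row 2: (0, -2, -5, 4); set L[2][0]=2
  eliminate (3,0): mult=1, new row 3: (0, 3, 10, 0); set L[3][0]=1
k=1: U[1][1]=-1
  eliminate (2,1): mult=2, new row 2: (0, 0, 1, 4); set L[2][1]=2
  eliminate (3,1): mult=-3, new row 3: (0, 0, 1, 0); set L[3][1]=-3
k=2: U[2][2]=1
  eliminate (3,2): mult=1, new row 3: (0, 0, 0, -4); set L[3][2]=1

U[2][3] = 4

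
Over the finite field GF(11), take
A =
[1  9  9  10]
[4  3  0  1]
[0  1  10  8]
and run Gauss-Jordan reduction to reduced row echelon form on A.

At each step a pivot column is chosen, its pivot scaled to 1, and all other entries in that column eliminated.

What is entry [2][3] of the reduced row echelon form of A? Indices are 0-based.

[1] R0 /= 1  ⇒  (1, 9, 9, 10)
     R1 -= 4·R0  ⇒  (0, 0, 8, 5)
[2] R1 <-> R2
[2] R1 /= 1  ⇒  (0, 1, 10, 8)
     R0 -= 9·R1  ⇒  (1, 0, 7, 4)
[3] R2 /= 8  ⇒  (0, 0, 1, 2)
     R0 -= 7·R2  ⇒  (1, 0, 0, 1)
     R1 -= 10·R2  ⇒  (0, 1, 0, 10)

M[2][3] = 2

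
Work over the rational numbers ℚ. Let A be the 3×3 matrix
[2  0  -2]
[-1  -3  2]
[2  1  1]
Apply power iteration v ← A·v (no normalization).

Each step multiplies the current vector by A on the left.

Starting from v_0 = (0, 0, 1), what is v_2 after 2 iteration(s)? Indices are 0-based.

v_0 = (0, 0, 1).
v_1 = A·v_0 = (-2, 2, 1).
v_2 = A·v_1 = (-6, -2, -1).

v_2 = (-6, -2, -1)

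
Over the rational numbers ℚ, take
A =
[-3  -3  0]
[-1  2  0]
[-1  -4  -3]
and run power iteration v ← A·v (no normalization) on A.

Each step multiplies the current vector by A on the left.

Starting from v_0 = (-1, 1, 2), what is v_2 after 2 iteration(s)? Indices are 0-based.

v_0 = (-1, 1, 2).
v_1 = A·v_0 = (0, 3, -9).
v_2 = A·v_1 = (-9, 6, 15).

v_2 = (-9, 6, 15)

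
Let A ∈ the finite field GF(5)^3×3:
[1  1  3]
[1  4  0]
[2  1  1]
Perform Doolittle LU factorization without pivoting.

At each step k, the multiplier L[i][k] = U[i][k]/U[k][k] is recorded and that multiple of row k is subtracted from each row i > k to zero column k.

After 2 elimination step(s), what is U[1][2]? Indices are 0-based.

U[1][2] = 2

Step 1: pivot at (0,0) is 1.
  row1 ← row1 − (1)·row0  ⇒  L[1][0]=1, U row1=(0, 3, 2)
  row2 ← row2 − (2)·row0  ⇒  L[2][0]=2, U row2=(0, 4, 0)
Step 2: pivot at (1,1) is 3.
  row2 ← row2 − (3)·row1  ⇒  L[2][1]=3, U row2=(0, 0, 4)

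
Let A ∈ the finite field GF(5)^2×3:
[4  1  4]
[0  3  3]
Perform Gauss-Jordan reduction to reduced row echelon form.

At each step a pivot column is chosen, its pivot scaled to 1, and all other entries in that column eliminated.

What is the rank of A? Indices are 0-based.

pivot(0,0)=4: scale R0 → (1, 4, 1)
pivot(1,1)=3: scale R1 → (0, 1, 1)
  clear (0,1): R0 −= (4)R1 → (1, 0, 2)

rank = 2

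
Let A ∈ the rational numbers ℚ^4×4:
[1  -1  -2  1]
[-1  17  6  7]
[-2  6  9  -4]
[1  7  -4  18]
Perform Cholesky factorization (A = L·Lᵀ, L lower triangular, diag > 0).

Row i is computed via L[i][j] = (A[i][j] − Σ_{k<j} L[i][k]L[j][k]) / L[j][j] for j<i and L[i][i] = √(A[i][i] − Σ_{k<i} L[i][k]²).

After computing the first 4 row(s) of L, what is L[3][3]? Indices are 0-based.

L[3][3] = 3

Step 1: L[0][0] = √(1) = 1.
  L[1][0] = (-1) / L[0][0] = -1.
Step 2: L[1][1] = √(16) = 4.
  L[2][0] = (-2) / L[0][0] = -2.
  L[2][1] = (4) / L[1][1] = 1.
Step 3: L[2][2] = √(4) = 2.
  L[3][0] = (1) / L[0][0] = 1.
  L[3][1] = (8) / L[1][1] = 2.
  L[3][2] = (-4) / L[2][2] = -2.
Step 4: L[3][3] = √(9) = 3.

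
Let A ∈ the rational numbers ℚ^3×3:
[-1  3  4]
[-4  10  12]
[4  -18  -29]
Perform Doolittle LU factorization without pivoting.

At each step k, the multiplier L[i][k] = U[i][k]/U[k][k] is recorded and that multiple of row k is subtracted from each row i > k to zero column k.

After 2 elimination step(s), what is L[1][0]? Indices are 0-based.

L[1][0] = 4

[col 0] pivot -1
  R1 -= 4*R0 → (0, -2, -4)  (L[1][0] := 4)
  R2 -= -4*R0 → (0, -6, -13)  (L[2][0] := -4)
[col 1] pivot -2
  R2 -= 3*R1 → (0, 0, -1)  (L[2][1] := 3)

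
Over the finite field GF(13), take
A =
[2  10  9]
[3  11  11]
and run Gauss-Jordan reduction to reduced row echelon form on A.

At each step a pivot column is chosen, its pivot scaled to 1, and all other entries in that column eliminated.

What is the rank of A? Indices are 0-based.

rank = 2

[1] R0 /= 2  ⇒  (1, 5, 11)
     R1 -= 3·R0  ⇒  (0, 9, 4)
[2] R1 /= 9  ⇒  (0, 1, 12)
     R0 -= 5·R1  ⇒  (1, 0, 3)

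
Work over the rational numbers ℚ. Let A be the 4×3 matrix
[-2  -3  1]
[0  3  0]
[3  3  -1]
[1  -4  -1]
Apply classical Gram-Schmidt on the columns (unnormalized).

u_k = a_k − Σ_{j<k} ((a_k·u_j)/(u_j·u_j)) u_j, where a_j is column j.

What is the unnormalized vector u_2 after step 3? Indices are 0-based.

u_2 = (123/481, -114/481, 113/481, -93/481)

Step 1: u_0 = a_0 = (-2, 0, 3, 1).
Step 2: u_1 = a_1 − (11/14)·u_0 = (-10/7, 3, 9/14, -67/14).
Step 3: u_2 = a_2 − (-3/7)·u_0 − (38/481)·u_1 = (123/481, -114/481, 113/481, -93/481).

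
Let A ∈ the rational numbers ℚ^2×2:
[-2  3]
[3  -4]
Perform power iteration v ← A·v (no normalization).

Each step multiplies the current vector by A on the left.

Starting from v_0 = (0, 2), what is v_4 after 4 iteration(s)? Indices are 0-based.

v_0 = (0, 2).
v_1 = A·v_0 = (6, -8).
v_2 = A·v_1 = (-36, 50).
v_3 = A·v_2 = (222, -308).
v_4 = A·v_3 = (-1368, 1898).

v_4 = (-1368, 1898)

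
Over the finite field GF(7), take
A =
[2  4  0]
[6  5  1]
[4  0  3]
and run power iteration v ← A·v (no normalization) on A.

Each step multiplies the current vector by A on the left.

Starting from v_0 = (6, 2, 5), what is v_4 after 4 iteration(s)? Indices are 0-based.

v_0 = (6, 2, 5).
v_1 = A·v_0 = (6, 2, 4).
v_2 = A·v_1 = (6, 1, 1).
v_3 = A·v_2 = (2, 0, 6).
v_4 = A·v_3 = (4, 4, 5).

v_4 = (4, 4, 5)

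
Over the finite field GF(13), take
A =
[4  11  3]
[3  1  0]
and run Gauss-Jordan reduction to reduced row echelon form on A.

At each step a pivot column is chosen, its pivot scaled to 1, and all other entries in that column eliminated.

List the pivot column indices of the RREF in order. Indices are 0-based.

step 1: normalize row 0 (÷4) = (1, 6, 4)
  row 1: subtract 3×row0 = (0, 9, 1)
step 2: normalize row 1 (÷9) = (0, 1, 3)
  row 0: subtract 6×row1 = (1, 0, 12)

pivot columns: 0, 1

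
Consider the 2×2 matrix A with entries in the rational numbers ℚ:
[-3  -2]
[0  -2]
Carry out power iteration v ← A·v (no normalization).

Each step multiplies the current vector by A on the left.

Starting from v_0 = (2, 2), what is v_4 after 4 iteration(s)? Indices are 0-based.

v_4 = (422, 32)

v_0 = (2, 2).
v_1 = A·v_0 = (-10, -4).
v_2 = A·v_1 = (38, 8).
v_3 = A·v_2 = (-130, -16).
v_4 = A·v_3 = (422, 32).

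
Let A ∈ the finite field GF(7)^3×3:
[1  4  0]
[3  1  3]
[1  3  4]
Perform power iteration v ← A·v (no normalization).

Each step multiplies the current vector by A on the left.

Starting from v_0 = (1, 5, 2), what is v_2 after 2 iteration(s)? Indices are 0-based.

v_2 = (0, 2, 5)

v_0 = (1, 5, 2).
v_1 = A·v_0 = (0, 0, 3).
v_2 = A·v_1 = (0, 2, 5).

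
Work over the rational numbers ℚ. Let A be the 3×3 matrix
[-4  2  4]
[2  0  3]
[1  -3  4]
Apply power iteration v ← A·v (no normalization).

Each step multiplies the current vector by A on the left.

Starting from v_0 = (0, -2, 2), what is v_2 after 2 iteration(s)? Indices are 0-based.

v_2 = (52, 50, 42)

v_0 = (0, -2, 2).
v_1 = A·v_0 = (4, 6, 14).
v_2 = A·v_1 = (52, 50, 42).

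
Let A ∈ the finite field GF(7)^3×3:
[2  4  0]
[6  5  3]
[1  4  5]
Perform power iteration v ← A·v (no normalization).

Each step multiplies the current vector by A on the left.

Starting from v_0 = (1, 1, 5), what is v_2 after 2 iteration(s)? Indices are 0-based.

v_0 = (1, 1, 5).
v_1 = A·v_0 = (6, 5, 2).
v_2 = A·v_1 = (4, 4, 1).

v_2 = (4, 4, 1)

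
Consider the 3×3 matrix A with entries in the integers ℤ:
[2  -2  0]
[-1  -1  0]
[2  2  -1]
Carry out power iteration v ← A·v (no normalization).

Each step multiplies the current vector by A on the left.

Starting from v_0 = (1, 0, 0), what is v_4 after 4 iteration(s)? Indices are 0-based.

v_4 = (38, -9, 8)

v_0 = (1, 0, 0).
v_1 = A·v_0 = (2, -1, 2).
v_2 = A·v_1 = (6, -1, 0).
v_3 = A·v_2 = (14, -5, 10).
v_4 = A·v_3 = (38, -9, 8).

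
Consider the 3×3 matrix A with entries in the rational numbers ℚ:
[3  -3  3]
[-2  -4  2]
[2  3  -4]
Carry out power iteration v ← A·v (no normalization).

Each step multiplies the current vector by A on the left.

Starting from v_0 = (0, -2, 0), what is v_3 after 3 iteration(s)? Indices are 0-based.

v_0 = (0, -2, 0).
v_1 = A·v_0 = (6, 8, -6).
v_2 = A·v_1 = (-24, -56, 60).
v_3 = A·v_2 = (276, 392, -456).

v_3 = (276, 392, -456)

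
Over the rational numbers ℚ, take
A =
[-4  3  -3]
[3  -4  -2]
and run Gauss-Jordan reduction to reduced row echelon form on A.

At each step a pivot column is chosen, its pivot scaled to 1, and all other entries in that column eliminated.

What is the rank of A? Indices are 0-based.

rank = 2

step 1: normalize row 0 (÷-4) = (1, -3/4, 3/4)
  row 1: subtract 3×row0 = (0, -7/4, -17/4)
step 2: normalize row 1 (÷-7/4) = (0, 1, 17/7)
  row 0: subtract -3/4×row1 = (1, 0, 18/7)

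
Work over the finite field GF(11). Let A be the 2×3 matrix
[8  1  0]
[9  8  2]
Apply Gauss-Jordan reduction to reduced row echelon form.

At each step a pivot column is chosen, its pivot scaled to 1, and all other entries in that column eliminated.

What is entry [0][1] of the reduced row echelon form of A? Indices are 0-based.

M[0][1] = 7

step 1: normalize row 0 (÷8) = (1, 7, 0)
  row 1: subtract 9×row0 = (0, 0, 2)
skip col 1 (zero from row 1)
step 2: normalize row 1 (÷2) = (0, 0, 1)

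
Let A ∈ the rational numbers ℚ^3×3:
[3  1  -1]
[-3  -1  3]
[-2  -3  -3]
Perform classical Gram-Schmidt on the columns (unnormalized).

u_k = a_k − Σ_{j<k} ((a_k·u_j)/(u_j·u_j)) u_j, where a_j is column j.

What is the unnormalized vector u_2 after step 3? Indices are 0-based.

Step 1: u_0 = a_0 = (3, -3, -2).
Step 2: u_1 = a_1 − (6/11)·u_0 = (-7/11, 7/11, -21/11).
Step 3: u_2 = a_2 − (-3/11)·u_0 − (13/7)·u_1 = (1, 1, 0).

u_2 = (1, 1, 0)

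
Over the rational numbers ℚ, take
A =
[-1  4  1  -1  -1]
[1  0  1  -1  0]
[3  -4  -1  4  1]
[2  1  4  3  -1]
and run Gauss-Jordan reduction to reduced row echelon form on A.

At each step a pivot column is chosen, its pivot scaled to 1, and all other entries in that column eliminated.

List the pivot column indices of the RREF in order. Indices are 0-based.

step 1: normalize row 0 (÷-1) = (1, -4, -1, 1, 1)
  row 1: subtract 1×row0 = (0, 4, 2, -2, -1)
  row 2: subtract 3×row0 = (0, 8, 2, 1, -2)
  row 3: subtract 2×row0 = (0, 9, 6, 1, -3)
step 2: normalize row 1 (÷4) = (0, 1, 1/2, -1/2, -1/4)
  row 0: subtract -4×row1 = (1, 0, 1, -1, 0)
  row 2: subtract 8×row1 = (0, 0, -2, 5, 0)
  row 3: subtract 9×row1 = (0, 0, 3/2, 11/2, -3/4)
step 3: normalize row 2 (÷-2) = (0, 0, 1, -5/2, 0)
  row 0: subtract 1×row2 = (1, 0, 0, 3/2, 0)
  row 1: subtract 1/2×row2 = (0, 1, 0, 3/4, -1/4)
  row 3: subtract 3/2×row2 = (0, 0, 0, 37/4, -3/4)
step 4: normalize row 3 (÷37/4) = (0, 0, 0, 1, -3/37)
  row 0: subtract 3/2×row3 = (1, 0, 0, 0, 9/74)
  row 1: subtract 3/4×row3 = (0, 1, 0, 0, -7/37)
  row 2: subtract -5/2×row3 = (0, 0, 1, 0, -15/74)

pivot columns: 0, 1, 2, 3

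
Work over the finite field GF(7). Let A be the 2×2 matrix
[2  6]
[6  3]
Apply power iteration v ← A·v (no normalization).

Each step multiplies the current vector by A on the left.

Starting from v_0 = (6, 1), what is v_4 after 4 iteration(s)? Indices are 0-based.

v_0 = (6, 1).
v_1 = A·v_0 = (4, 4).
v_2 = A·v_1 = (4, 1).
v_3 = A·v_2 = (0, 6).
v_4 = A·v_3 = (1, 4).

v_4 = (1, 4)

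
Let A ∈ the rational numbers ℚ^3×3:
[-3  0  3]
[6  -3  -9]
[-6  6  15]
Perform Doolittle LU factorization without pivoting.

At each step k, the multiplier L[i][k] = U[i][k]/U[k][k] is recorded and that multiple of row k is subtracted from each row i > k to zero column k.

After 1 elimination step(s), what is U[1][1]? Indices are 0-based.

U[1][1] = -3

Step 1: pivot at (0,0) is -3.
  row1 ← row1 − (-2)·row0  ⇒  L[1][0]=-2, U row1=(0, -3, -3)
  row2 ← row2 − (2)·row0  ⇒  L[2][0]=2, U row2=(0, 6, 9)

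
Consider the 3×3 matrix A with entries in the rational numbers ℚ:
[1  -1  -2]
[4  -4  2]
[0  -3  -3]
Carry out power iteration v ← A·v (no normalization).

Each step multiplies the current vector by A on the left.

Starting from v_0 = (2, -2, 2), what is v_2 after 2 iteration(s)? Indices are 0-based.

v_0 = (2, -2, 2).
v_1 = A·v_0 = (0, 20, 0).
v_2 = A·v_1 = (-20, -80, -60).

v_2 = (-20, -80, -60)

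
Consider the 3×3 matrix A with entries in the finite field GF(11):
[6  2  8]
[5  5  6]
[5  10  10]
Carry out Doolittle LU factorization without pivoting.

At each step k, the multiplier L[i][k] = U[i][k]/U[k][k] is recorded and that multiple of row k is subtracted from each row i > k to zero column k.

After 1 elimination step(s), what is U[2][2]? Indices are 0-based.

U[2][2] = 7

Step 1: pivot at (0,0) is 6.
  row1 ← row1 − (10)·row0  ⇒  L[1][0]=10, U row1=(0, 7, 3)
  row2 ← row2 − (10)·row0  ⇒  L[2][0]=10, U row2=(0, 1, 7)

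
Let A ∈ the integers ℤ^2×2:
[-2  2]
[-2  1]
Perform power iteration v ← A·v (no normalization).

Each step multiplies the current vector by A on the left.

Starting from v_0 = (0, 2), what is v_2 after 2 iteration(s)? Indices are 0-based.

v_2 = (-4, -6)

v_0 = (0, 2).
v_1 = A·v_0 = (4, 2).
v_2 = A·v_1 = (-4, -6).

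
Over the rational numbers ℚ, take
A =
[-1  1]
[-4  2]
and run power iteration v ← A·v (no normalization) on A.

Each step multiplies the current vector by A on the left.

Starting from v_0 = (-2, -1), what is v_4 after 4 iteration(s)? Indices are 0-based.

v_4 = (-7, -20)

v_0 = (-2, -1).
v_1 = A·v_0 = (1, 6).
v_2 = A·v_1 = (5, 8).
v_3 = A·v_2 = (3, -4).
v_4 = A·v_3 = (-7, -20).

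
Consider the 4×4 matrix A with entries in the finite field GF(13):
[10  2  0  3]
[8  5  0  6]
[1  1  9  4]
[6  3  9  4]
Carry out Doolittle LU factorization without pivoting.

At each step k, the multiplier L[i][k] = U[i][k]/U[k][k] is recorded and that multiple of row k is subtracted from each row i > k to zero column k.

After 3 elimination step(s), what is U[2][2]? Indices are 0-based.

Step 1: pivot at (0,0) is 10.
  row1 ← row1 − (6)·row0  ⇒  L[1][0]=6, U row1=(0, 6, 0, 1)
  row2 ← row2 − (4)·row0  ⇒  L[2][0]=4, U row2=(0, 6, 9, 5)
  row3 ← row3 − (11)·row0  ⇒  L[3][0]=11, U row3=(0, 7, 9, 10)
Step 2: pivot at (1,1) is 6.
  row2 ← row2 − (1)·row1  ⇒  L[2][1]=1, U row2=(0, 0, 9, 4)
  row3 ← row3 − (12)·row1  ⇒  L[3][1]=12, U row3=(0, 0, 9, 11)
Step 3: pivot at (2,2) is 9.
  row3 ← row3 − (1)·row2  ⇒  L[3][2]=1, U row3=(0, 0, 0, 7)

U[2][2] = 9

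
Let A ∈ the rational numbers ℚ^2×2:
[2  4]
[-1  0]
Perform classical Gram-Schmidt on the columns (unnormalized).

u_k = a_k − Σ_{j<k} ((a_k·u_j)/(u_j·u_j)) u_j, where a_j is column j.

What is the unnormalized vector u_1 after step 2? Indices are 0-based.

u_1 = (4/5, 8/5)

Step 1: u_0 = a_0 = (2, -1).
Step 2: u_1 = a_1 − (8/5)·u_0 = (4/5, 8/5).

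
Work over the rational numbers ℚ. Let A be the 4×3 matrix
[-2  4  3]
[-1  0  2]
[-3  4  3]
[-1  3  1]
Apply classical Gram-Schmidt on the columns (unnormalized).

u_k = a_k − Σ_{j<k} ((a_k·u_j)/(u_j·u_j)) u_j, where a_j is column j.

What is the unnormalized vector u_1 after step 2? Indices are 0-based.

Step 1: u_0 = a_0 = (-2, -1, -3, -1).
Step 2: u_1 = a_1 − (-23/15)·u_0 = (14/15, -23/15, -3/5, 22/15).

u_1 = (14/15, -23/15, -3/5, 22/15)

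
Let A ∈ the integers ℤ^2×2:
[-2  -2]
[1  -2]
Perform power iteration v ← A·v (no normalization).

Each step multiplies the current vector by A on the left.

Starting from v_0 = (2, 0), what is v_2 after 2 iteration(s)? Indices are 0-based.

v_2 = (4, -8)

v_0 = (2, 0).
v_1 = A·v_0 = (-4, 2).
v_2 = A·v_1 = (4, -8).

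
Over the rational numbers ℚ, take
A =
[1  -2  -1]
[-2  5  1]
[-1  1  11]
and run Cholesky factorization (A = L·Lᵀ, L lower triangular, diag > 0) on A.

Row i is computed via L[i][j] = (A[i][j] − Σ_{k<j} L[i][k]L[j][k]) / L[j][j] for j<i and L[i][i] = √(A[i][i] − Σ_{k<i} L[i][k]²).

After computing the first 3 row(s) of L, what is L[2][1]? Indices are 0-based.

Step 1: L[0][0] = √(1) = 1.
  L[1][0] = (-2) / L[0][0] = -2.
Step 2: L[1][1] = √(1) = 1.
  L[2][0] = (-1) / L[0][0] = -1.
  L[2][1] = (-1) / L[1][1] = -1.
Step 3: L[2][2] = √(9) = 3.

L[2][1] = -1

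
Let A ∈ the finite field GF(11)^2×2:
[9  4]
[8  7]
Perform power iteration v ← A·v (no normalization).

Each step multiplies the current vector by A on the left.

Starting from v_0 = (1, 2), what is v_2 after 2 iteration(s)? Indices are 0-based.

v_2 = (10, 4)

v_0 = (1, 2).
v_1 = A·v_0 = (6, 0).
v_2 = A·v_1 = (10, 4).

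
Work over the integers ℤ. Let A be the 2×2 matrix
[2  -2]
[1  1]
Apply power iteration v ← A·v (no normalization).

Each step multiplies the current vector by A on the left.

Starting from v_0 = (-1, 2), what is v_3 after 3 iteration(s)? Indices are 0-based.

v_0 = (-1, 2).
v_1 = A·v_0 = (-6, 1).
v_2 = A·v_1 = (-14, -5).
v_3 = A·v_2 = (-18, -19).

v_3 = (-18, -19)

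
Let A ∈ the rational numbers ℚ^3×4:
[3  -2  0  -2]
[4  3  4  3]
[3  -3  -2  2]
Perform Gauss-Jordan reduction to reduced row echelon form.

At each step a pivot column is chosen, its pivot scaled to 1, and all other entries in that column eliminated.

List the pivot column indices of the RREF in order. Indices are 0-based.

pivot columns: 0, 1, 2

[1] R0 /= 3  ⇒  (1, -2/3, 0, -2/3)
     R1 -= 4·R0  ⇒  (0, 17/3, 4, 17/3)
     R2 -= 3·R0  ⇒  (0, -1, -2, 4)
[2] R1 /= 17/3  ⇒  (0, 1, 12/17, 1)
     R0 -= -2/3·R1  ⇒  (1, 0, 8/17, 0)
     R2 -= -1·R1  ⇒  (0, 0, -22/17, 5)
[3] R2 /= -22/17  ⇒  (0, 0, 1, -85/22)
     R0 -= 8/17·R2  ⇒  (1, 0, 0, 20/11)
     R1 -= 12/17·R2  ⇒  (0, 1, 0, 41/11)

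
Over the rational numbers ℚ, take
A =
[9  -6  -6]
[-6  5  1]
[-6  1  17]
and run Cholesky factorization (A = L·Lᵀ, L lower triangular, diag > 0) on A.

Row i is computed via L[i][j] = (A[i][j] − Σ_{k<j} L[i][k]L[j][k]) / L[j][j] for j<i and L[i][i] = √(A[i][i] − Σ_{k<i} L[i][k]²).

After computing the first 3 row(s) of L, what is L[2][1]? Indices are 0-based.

Step 1: L[0][0] = √(9) = 3.
  L[1][0] = (-6) / L[0][0] = -2.
Step 2: L[1][1] = √(1) = 1.
  L[2][0] = (-6) / L[0][0] = -2.
  L[2][1] = (-3) / L[1][1] = -3.
Step 3: L[2][2] = √(4) = 2.

L[2][1] = -3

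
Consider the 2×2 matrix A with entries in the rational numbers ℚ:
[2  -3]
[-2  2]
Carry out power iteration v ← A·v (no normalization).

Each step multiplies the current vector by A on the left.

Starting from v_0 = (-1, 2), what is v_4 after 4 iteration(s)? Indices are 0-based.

v_4 = (-676, 552)

v_0 = (-1, 2).
v_1 = A·v_0 = (-8, 6).
v_2 = A·v_1 = (-34, 28).
v_3 = A·v_2 = (-152, 124).
v_4 = A·v_3 = (-676, 552).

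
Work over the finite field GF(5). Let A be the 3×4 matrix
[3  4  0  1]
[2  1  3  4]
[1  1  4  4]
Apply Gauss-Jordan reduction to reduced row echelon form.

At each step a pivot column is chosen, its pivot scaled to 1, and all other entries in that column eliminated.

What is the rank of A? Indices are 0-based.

step 1: normalize row 0 (÷3) = (1, 3, 0, 2)
  row 1: subtract 2×row0 = (0, 0, 3, 0)
  row 2: subtract 1×row0 = (0, 3, 4, 2)
step 2: exchange rows 1,2
step 2: normalize row 1 (÷3) = (0, 1, 3, 4)
  row 0: subtract 3×row1 = (1, 0, 1, 0)
step 3: normalize row 2 (÷3) = (0, 0, 1, 0)
  row 0: subtract 1×row2 = (1, 0, 0, 0)
  row 1: subtract 3×row2 = (0, 1, 0, 4)

rank = 3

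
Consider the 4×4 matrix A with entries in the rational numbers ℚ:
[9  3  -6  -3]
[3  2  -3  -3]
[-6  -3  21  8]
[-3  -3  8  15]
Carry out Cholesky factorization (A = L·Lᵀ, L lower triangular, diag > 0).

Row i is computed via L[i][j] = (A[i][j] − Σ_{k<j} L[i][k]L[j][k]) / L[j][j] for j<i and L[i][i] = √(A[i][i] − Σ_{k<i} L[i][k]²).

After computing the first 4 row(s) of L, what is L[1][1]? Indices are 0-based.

Step 1: L[0][0] = √(9) = 3.
  L[1][0] = (3) / L[0][0] = 1.
Step 2: L[1][1] = √(1) = 1.
  L[2][0] = (-6) / L[0][0] = -2.
  L[2][1] = (-1) / L[1][1] = -1.
Step 3: L[2][2] = √(16) = 4.
  L[3][0] = (-3) / L[0][0] = -1.
  L[3][1] = (-2) / L[1][1] = -2.
  L[3][2] = (4) / L[2][2] = 1.
Step 4: L[3][3] = √(9) = 3.

L[1][1] = 1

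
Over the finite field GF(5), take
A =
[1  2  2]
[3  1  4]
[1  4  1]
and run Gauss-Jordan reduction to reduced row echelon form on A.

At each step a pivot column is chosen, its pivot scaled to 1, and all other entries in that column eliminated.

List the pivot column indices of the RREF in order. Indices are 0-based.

pivot columns: 0, 1, 2

[1] R0 /= 1  ⇒  (1, 2, 2)
     R1 -= 3·R0  ⇒  (0, 0, 3)
     R2 -= 1·R0  ⇒  (0, 2, 4)
[2] R1 <-> R2
[2] R1 /= 2  ⇒  (0, 1, 2)
     R0 -= 2·R1  ⇒  (1, 0, 3)
[3] R2 /= 3  ⇒  (0, 0, 1)
     R0 -= 3·R2  ⇒  (1, 0, 0)
     R1 -= 2·R2  ⇒  (0, 1, 0)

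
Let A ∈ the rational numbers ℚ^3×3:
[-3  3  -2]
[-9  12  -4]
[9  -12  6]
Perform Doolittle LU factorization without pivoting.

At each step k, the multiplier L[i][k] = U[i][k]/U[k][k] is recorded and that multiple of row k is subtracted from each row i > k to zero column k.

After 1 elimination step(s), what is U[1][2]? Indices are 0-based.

k=0: U[0][0]=-3
  eliminate (1,0): mult=3, new row 1: (0, 3, 2); set L[1][0]=3
  eliminate (2,0): mult=-3, new row 2: (0, -3, 0); set L[2][0]=-3

U[1][2] = 2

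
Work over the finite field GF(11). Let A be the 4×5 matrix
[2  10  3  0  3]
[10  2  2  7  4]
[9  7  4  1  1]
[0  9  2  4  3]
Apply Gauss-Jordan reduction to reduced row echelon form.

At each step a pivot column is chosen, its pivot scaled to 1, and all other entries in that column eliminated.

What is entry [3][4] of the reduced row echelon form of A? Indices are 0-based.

[1] R0 /= 2  ⇒  (1, 5, 7, 0, 7)
     R1 -= 10·R0  ⇒  (0, 7, 9, 7, 0)
     R2 -= 9·R0  ⇒  (0, 6, 7, 1, 4)
[2] R1 /= 7  ⇒  (0, 1, 6, 1, 0)
     R0 -= 5·R1  ⇒  (1, 0, 10, 6, 7)
     R2 -= 6·R1  ⇒  (0, 0, 4, 6, 4)
     R3 -= 9·R1  ⇒  (0, 0, 3, 6, 3)
[3] R2 /= 4  ⇒  (0, 0, 1, 7, 1)
     R0 -= 10·R2  ⇒  (1, 0, 0, 2, 8)
     R1 -= 6·R2  ⇒  (0, 1, 0, 3, 5)
     R3 -= 3·R2  ⇒  (0, 0, 0, 7, 0)
[4] R3 /= 7  ⇒  (0, 0, 0, 1, 0)
     R0 -= 2·R3  ⇒  (1, 0, 0, 0, 8)
     R1 -= 3·R3  ⇒  (0, 1, 0, 0, 5)
     R2 -= 7·R3  ⇒  (0, 0, 1, 0, 1)

M[3][4] = 0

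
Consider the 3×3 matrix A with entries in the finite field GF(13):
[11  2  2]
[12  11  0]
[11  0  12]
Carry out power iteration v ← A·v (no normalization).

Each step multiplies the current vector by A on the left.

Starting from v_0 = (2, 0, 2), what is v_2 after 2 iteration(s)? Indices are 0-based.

v_0 = (2, 0, 2).
v_1 = A·v_0 = (0, 11, 7).
v_2 = A·v_1 = (10, 4, 6).

v_2 = (10, 4, 6)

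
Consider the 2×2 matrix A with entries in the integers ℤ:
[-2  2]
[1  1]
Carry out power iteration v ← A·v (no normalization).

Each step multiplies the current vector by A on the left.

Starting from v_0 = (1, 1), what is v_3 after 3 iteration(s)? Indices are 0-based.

v_3 = (-4, 6)

v_0 = (1, 1).
v_1 = A·v_0 = (0, 2).
v_2 = A·v_1 = (4, 2).
v_3 = A·v_2 = (-4, 6).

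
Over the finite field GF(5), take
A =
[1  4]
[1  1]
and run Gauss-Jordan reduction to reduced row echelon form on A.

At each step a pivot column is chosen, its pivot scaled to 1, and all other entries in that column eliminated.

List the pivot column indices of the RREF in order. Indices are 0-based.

pivot(0,0)=1: scale R0 → (1, 4)
  clear (1,0): R1 −= (1)R0 → (0, 2)
pivot(1,1)=2: scale R1 → (0, 1)
  clear (0,1): R0 −= (4)R1 → (1, 0)

pivot columns: 0, 1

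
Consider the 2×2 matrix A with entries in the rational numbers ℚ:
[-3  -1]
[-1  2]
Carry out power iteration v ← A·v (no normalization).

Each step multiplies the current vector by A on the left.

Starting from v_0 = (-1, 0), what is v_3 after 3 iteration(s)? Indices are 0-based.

v_0 = (-1, 0).
v_1 = A·v_0 = (3, 1).
v_2 = A·v_1 = (-10, -1).
v_3 = A·v_2 = (31, 8).

v_3 = (31, 8)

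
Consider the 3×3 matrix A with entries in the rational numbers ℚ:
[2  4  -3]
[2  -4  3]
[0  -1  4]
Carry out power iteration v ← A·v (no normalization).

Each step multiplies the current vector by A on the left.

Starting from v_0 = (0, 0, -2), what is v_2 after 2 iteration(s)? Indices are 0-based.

v_0 = (0, 0, -2).
v_1 = A·v_0 = (6, -6, -8).
v_2 = A·v_1 = (12, 12, -26).

v_2 = (12, 12, -26)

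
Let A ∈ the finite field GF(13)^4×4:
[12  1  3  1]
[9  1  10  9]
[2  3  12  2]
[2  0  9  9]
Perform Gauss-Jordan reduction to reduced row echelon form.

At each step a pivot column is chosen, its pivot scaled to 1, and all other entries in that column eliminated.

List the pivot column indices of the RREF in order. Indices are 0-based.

pivot columns: 0, 1, 2, 3

pivot(0,0)=12: scale R0 → (1, 12, 10, 12)
  clear (1,0): R1 −= (9)R0 → (0, 10, 11, 5)
  clear (2,0): R2 −= (2)R0 → (0, 5, 5, 4)
  clear (3,0): R3 −= (2)R0 → (0, 2, 2, 11)
pivot(1,1)=10: scale R1 → (0, 1, 5, 7)
  clear (0,1): R0 −= (12)R1 → (1, 0, 2, 6)
  clear (2,1): R2 −= (5)R1 → (0, 0, 6, 8)
  clear (3,1): R3 −= (2)R1 → (0, 0, 5, 10)
pivot(2,2)=6: scale R2 → (0, 0, 1, 10)
  clear (0,2): R0 −= (2)R2 → (1, 0, 0, 12)
  clear (1,2): R1 −= (5)R2 → (0, 1, 0, 9)
  clear (3,2): R3 −= (5)R2 → (0, 0, 0, 12)
pivot(3,3)=12: scale R3 → (0, 0, 0, 1)
  clear (0,3): R0 −= (12)R3 → (1, 0, 0, 0)
  clear (1,3): R1 −= (9)R3 → (0, 1, 0, 0)
  clear (2,3): R2 −= (10)R3 → (0, 0, 1, 0)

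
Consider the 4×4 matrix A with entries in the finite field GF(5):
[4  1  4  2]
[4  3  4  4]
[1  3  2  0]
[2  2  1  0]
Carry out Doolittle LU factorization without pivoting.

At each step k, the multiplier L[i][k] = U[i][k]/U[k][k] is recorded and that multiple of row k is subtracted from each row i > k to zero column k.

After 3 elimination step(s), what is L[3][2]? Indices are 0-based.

Step 1: pivot at (0,0) is 4.
  row1 ← row1 − (1)·row0  ⇒  L[1][0]=1, U row1=(0, 2, 0, 2)
  row2 ← row2 − (4)·row0  ⇒  L[2][0]=4, U row2=(0, 4, 1, 2)
  row3 ← row3 − (3)·row0  ⇒  L[3][0]=3, U row3=(0, 4, 4, 4)
Step 2: pivot at (1,1) is 2.
  row2 ← row2 − (2)·row1  ⇒  L[2][1]=2, U row2=(0, 0, 1, 3)
  row3 ← row3 − (2)·row1  ⇒  L[3][1]=2, U row3=(0, 0, 4, 0)
Step 3: pivot at (2,2) is 1.
  row3 ← row3 − (4)·row2  ⇒  L[3][2]=4, U row3=(0, 0, 0, 3)

L[3][2] = 4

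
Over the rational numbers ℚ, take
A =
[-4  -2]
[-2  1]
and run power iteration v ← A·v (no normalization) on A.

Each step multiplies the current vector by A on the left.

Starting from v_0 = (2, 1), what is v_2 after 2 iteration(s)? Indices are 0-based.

v_0 = (2, 1).
v_1 = A·v_0 = (-10, -3).
v_2 = A·v_1 = (46, 17).

v_2 = (46, 17)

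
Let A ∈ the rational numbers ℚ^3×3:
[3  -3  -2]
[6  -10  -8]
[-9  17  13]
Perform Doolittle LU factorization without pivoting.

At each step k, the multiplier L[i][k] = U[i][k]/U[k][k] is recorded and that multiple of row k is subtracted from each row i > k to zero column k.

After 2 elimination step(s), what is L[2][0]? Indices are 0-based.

L[2][0] = -3

k=0: U[0][0]=3
  eliminate (1,0): mult=2, new row 1: (0, -4, -4); set L[1][0]=2
  eliminate (2,0): mult=-3, new row 2: (0, 8, 7); set L[2][0]=-3
k=1: U[1][1]=-4
  eliminate (2,1): mult=-2, new row 2: (0, 0, -1); set L[2][1]=-2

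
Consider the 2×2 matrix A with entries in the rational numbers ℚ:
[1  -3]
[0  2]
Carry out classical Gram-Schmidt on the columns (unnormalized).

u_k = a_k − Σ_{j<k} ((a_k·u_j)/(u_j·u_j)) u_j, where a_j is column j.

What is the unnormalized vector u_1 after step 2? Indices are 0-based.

u_1 = (0, 2)

Step 1: u_0 = a_0 = (1, 0).
Step 2: u_1 = a_1 − (-3)·u_0 = (0, 2).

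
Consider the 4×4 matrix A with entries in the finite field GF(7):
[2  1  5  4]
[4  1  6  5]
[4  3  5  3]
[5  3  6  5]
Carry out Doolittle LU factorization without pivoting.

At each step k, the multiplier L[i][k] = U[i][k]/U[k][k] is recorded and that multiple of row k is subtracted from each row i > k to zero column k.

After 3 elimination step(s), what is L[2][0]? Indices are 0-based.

L[2][0] = 2

Step 1: pivot at (0,0) is 2.
  row1 ← row1 − (2)·row0  ⇒  L[1][0]=2, U row1=(0, 6, 3, 4)
  row2 ← row2 − (2)·row0  ⇒  L[2][0]=2, U row2=(0, 1, 2, 2)
  row3 ← row3 − (6)·row0  ⇒  L[3][0]=6, U row3=(0, 4, 4, 2)
Step 2: pivot at (1,1) is 6.
  row2 ← row2 − (6)·row1  ⇒  L[2][1]=6, U row2=(0, 0, 5, 6)
  row3 ← row3 − (3)·row1  ⇒  L[3][1]=3, U row3=(0, 0, 2, 4)
Step 3: pivot at (2,2) is 5.
  row3 ← row3 − (6)·row2  ⇒  L[3][2]=6, U row3=(0, 0, 0, 3)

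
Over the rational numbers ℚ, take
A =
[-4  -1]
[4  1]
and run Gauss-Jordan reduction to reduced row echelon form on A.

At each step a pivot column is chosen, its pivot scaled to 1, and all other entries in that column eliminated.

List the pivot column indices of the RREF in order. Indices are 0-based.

[1] R0 /= -4  ⇒  (1, 1/4)
     R1 -= 4·R0  ⇒  (0, 0)
column 1 empty below row 1

pivot columns: 0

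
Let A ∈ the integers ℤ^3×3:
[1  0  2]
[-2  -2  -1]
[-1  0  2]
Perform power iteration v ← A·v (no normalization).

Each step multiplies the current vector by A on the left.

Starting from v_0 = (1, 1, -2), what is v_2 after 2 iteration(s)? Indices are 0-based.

v_0 = (1, 1, -2).
v_1 = A·v_0 = (-3, -2, -5).
v_2 = A·v_1 = (-13, 15, -7).

v_2 = (-13, 15, -7)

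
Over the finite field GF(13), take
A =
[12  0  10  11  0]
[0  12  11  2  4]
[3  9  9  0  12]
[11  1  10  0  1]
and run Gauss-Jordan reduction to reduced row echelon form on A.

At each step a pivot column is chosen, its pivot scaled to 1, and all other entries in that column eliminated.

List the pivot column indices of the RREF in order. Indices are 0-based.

pivot columns: 0, 1, 2, 3

pivot(0,0)=12: scale R0 → (1, 0, 3, 2, 0)
  clear (2,0): R2 −= (3)R0 → (0, 9, 0, 7, 12)
  clear (3,0): R3 −= (11)R0 → (0, 1, 3, 4, 1)
pivot(1,1)=12: scale R1 → (0, 1, 2, 11, 9)
  clear (2,1): R2 −= (9)R1 → (0, 0, 8, 12, 9)
  clear (3,1): R3 −= (1)R1 → (0, 0, 1, 6, 5)
pivot(2,2)=8: scale R2 → (0, 0, 1, 8, 6)
  clear (0,2): R0 −= (3)R2 → (1, 0, 0, 4, 8)
  clear (1,2): R1 −= (2)R2 → (0, 1, 0, 8, 10)
  clear (3,2): R3 −= (1)R2 → (0, 0, 0, 11, 12)
pivot(3,3)=11: scale R3 → (0, 0, 0, 1, 7)
  clear (0,3): R0 −= (4)R3 → (1, 0, 0, 0, 6)
  clear (1,3): R1 −= (8)R3 → (0, 1, 0, 0, 6)
  clear (2,3): R2 −= (8)R3 → (0, 0, 1, 0, 2)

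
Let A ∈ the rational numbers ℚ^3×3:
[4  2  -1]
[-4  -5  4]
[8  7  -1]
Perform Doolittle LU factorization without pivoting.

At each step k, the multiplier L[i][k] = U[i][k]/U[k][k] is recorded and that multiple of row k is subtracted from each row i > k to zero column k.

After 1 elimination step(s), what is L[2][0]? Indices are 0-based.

L[2][0] = 2

k=0: U[0][0]=4
  eliminate (1,0): mult=-1, new row 1: (0, -3, 3); set L[1][0]=-1
  eliminate (2,0): mult=2, new row 2: (0, 3, 1); set L[2][0]=2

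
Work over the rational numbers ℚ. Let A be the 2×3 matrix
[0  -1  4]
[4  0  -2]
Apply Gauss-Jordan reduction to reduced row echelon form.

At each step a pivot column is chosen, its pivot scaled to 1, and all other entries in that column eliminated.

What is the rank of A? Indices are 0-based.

rank = 2

pivot(0,0): swap R0↔R1
pivot(0,0)=4: scale R0 → (1, 0, -1/2)
pivot(1,1)=-1: scale R1 → (0, 1, -4)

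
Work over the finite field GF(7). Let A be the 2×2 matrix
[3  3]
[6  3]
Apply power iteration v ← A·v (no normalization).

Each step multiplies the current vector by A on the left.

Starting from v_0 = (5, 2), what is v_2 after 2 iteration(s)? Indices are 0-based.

v_0 = (5, 2).
v_1 = A·v_0 = (0, 1).
v_2 = A·v_1 = (3, 3).

v_2 = (3, 3)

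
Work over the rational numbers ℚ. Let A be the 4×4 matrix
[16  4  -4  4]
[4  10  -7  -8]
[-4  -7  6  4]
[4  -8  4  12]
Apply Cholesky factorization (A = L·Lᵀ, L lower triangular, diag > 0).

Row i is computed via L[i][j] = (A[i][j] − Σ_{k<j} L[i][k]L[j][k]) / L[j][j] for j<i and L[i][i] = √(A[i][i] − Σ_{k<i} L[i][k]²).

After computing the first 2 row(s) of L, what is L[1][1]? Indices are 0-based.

Step 1: L[0][0] = √(16) = 4.
  L[1][0] = (4) / L[0][0] = 1.
Step 2: L[1][1] = √(9) = 3.

L[1][1] = 3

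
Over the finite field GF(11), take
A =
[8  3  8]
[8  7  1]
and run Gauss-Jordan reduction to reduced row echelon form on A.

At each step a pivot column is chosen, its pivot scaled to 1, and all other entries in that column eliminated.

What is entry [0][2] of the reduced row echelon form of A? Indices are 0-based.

M[0][2] = 2

pivot(0,0)=8: scale R0 → (1, 10, 1)
  clear (1,0): R1 −= (8)R0 → (0, 4, 4)
pivot(1,1)=4: scale R1 → (0, 1, 1)
  clear (0,1): R0 −= (10)R1 → (1, 0, 2)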